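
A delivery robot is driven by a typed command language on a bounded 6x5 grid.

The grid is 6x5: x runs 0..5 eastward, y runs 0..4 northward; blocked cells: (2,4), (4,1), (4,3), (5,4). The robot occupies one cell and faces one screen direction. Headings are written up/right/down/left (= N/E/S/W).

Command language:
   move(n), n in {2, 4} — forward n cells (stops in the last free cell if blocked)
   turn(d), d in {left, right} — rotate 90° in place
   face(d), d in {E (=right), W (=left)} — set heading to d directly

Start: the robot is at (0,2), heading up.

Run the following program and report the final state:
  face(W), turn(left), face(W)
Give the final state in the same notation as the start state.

at (0,2), heading left

initial: at (0,2), heading up
step 1 (face(W)): at (0,2), heading left
step 2 (turn(left)): at (0,2), heading down
step 3 (face(W)): at (0,2), heading left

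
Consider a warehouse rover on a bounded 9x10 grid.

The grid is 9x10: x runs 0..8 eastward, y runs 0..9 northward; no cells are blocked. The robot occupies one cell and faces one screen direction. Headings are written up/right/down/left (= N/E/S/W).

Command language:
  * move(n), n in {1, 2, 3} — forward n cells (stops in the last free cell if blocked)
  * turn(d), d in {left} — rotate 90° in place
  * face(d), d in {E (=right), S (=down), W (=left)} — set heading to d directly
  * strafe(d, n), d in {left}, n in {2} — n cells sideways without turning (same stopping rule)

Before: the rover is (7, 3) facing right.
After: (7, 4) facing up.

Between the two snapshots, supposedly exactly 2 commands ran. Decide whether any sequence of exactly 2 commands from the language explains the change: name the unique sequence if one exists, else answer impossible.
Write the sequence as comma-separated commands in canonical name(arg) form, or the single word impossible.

key: order matters: swapping turn(left) and move(1) lands elsewhere
begin: (7, 3) facing right
[1] after turn(left): (7, 3) facing up
[2] after move(1): (7, 4) facing up
uniquely the one of 64 2-step routes that fits.

turn(left), move(1)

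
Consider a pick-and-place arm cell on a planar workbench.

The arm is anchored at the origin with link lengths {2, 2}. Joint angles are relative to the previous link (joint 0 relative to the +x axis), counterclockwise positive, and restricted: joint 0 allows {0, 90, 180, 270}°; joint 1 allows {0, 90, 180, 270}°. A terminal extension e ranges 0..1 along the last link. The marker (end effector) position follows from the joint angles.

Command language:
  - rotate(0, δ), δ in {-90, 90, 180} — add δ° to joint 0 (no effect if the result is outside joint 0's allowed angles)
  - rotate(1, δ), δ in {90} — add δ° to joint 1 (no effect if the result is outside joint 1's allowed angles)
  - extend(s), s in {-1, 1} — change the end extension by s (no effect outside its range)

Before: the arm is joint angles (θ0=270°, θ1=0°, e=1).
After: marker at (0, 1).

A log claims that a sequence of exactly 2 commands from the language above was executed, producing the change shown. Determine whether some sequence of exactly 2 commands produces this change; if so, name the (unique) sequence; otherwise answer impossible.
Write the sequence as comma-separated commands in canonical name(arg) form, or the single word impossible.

from: joint angles (θ0=270°, θ1=0°, e=1)
1. rotate(1, 90) → joint angles (θ0=270°, θ1=90°, e=1)
2. rotate(1, 90) → joint angles (θ0=270°, θ1=180°, e=1)
uniquely the one of 36 2-step routes that fits.

rotate(1, 90), rotate(1, 90)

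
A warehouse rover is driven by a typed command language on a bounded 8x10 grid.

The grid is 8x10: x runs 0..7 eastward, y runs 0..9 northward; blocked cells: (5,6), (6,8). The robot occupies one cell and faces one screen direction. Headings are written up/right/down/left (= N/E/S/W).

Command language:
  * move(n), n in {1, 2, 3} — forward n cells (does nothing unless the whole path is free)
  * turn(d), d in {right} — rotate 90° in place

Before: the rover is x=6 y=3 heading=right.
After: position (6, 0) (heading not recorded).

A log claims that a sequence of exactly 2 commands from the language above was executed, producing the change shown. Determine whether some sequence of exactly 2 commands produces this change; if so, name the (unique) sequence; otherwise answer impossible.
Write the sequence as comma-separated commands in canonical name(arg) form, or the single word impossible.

turn(right), move(3)

key: order matters: swapping turn(right) and move(3) lands elsewhere
from: x=6 y=3 heading=right
1. turn(right) → x=6 y=3 heading=down
2. move(3) → x=6 y=0 heading=down
no other 2-command option fits: unique.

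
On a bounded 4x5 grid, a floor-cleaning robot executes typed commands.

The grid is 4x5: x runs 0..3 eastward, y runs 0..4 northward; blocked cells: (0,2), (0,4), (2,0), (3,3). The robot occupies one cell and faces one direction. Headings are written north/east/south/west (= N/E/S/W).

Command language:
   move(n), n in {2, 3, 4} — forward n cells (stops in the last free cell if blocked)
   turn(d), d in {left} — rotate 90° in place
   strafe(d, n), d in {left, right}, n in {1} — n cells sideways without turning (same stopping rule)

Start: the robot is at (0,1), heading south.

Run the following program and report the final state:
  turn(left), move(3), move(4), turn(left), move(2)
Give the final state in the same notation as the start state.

at (3,2), heading north

from: at (0,1), heading south
[1] after turn(left): at (0,1), heading east
[2] after move(3): at (3,1), heading east
[3] after move(4): at (3,1), heading east
[4] after turn(left): at (3,1), heading north
[5] after move(2): at (3,2), heading north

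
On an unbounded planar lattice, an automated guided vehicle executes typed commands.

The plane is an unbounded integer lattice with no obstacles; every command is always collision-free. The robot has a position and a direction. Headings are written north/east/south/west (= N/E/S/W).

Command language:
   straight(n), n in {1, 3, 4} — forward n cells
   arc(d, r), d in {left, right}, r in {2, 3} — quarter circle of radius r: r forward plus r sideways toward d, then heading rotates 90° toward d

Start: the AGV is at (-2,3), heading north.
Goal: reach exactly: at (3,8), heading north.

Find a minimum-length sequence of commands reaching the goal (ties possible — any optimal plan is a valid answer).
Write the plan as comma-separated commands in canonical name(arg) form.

arc(right, 2), arc(left, 3)

t0: at (-2,3), heading north
t=1 arc(right, 2) ⇒ at (0,5), heading east
t=2 arc(left, 3) ⇒ at (3,8), heading north
no 1-step plan works, so 2 is optimal.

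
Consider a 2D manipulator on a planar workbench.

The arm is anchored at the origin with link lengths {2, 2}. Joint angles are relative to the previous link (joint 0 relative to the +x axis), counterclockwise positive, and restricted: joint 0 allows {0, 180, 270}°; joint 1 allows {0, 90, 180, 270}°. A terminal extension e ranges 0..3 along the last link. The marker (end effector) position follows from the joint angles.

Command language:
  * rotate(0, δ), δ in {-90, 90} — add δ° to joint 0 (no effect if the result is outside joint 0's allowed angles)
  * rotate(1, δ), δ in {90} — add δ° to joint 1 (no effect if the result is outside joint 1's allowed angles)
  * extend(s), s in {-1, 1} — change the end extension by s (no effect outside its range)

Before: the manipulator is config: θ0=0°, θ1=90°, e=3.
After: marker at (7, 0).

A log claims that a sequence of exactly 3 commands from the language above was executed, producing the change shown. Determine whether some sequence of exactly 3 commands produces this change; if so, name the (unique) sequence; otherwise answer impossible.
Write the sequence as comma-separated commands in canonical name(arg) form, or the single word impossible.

rotate(1, 90), rotate(1, 90), rotate(1, 90)

t0: config: θ0=0°, θ1=90°, e=3
[1] after rotate(1, 90): config: θ0=0°, θ1=180°, e=3
[2] after rotate(1, 90): config: θ0=0°, θ1=270°, e=3
[3] after rotate(1, 90): config: θ0=0°, θ1=0°, e=3
no other 3-command option fits: unique.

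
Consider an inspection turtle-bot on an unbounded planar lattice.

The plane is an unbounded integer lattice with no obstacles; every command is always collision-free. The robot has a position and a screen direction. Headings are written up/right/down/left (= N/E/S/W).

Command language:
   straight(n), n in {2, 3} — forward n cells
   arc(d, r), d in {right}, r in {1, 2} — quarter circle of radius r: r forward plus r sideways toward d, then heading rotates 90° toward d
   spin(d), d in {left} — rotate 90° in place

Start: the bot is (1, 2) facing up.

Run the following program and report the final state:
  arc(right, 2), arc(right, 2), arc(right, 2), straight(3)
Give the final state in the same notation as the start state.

start: (1, 2) facing up
t=1 arc(right, 2) ⇒ (3, 4) facing right
t=2 arc(right, 2) ⇒ (5, 2) facing down
t=3 arc(right, 2) ⇒ (3, 0) facing left
t=4 straight(3) ⇒ (0, 0) facing left

(0, 0) facing left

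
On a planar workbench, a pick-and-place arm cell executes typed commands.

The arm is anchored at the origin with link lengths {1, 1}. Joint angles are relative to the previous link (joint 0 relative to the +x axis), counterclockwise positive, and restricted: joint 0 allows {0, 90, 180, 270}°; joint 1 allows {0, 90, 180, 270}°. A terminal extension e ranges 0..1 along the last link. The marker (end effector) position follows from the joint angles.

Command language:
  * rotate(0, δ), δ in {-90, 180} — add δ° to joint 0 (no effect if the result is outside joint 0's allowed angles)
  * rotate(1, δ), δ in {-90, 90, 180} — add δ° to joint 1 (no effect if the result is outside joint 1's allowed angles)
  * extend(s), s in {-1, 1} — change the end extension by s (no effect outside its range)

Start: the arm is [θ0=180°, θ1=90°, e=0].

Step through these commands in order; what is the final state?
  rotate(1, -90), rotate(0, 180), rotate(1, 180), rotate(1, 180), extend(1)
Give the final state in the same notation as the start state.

from: [θ0=180°, θ1=90°, e=0]
[1] after rotate(1, -90): [θ0=180°, θ1=0°, e=0]
[2] after rotate(0, 180): [θ0=0°, θ1=0°, e=0]
[3] after rotate(1, 180): [θ0=0°, θ1=180°, e=0]
[4] after rotate(1, 180): [θ0=0°, θ1=0°, e=0]
[5] after extend(1): [θ0=0°, θ1=0°, e=1]

[θ0=0°, θ1=0°, e=1]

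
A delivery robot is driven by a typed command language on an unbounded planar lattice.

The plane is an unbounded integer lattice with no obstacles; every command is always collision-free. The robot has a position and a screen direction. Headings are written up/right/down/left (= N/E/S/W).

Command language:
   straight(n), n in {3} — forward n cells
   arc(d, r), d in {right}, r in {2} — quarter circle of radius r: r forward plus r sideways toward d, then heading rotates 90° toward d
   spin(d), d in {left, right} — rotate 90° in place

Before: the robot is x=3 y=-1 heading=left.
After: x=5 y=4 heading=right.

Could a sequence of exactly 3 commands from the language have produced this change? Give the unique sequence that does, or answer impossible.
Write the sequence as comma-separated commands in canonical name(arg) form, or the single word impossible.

key: running arc(right, 2) before spin(right) would end elsewhere — order is forced
initial: x=3 y=-1 heading=left
t=1 spin(right) ⇒ x=3 y=-1 heading=up
t=2 straight(3) ⇒ x=3 y=2 heading=up
t=3 arc(right, 2) ⇒ x=5 y=4 heading=right
all 64 alternatives checked — unique.

spin(right), straight(3), arc(right, 2)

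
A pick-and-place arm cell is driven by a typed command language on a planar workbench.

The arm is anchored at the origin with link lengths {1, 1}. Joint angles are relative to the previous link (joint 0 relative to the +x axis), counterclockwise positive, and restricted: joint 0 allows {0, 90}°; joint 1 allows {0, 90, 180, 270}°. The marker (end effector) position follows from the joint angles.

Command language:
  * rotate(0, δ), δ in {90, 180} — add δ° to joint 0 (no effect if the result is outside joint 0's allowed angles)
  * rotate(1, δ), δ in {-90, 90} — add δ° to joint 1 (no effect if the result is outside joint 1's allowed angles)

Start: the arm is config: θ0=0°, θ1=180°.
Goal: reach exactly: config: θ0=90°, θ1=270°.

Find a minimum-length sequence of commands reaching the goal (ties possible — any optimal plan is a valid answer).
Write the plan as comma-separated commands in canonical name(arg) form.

begin: config: θ0=0°, θ1=180°
t=1 rotate(1, 90) ⇒ config: θ0=0°, θ1=270°
t=2 rotate(0, 90) ⇒ config: θ0=90°, θ1=270°
shorter routes all fall short; 2 is best.

rotate(1, 90), rotate(0, 90)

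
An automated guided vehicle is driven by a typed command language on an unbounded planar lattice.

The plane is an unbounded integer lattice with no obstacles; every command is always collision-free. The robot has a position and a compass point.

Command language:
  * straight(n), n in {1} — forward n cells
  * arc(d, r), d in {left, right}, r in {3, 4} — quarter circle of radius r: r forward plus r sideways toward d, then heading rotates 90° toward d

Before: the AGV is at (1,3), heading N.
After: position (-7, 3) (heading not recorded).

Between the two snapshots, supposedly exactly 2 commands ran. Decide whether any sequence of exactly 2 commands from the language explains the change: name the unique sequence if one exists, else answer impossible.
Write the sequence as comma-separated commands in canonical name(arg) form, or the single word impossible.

t0: at (1,3), heading N
[1] after arc(left, 4): at (-3,7), heading W
[2] after arc(left, 4): at (-7,3), heading S
uniquely the one of 25 2-step routes that fits.

arc(left, 4), arc(left, 4)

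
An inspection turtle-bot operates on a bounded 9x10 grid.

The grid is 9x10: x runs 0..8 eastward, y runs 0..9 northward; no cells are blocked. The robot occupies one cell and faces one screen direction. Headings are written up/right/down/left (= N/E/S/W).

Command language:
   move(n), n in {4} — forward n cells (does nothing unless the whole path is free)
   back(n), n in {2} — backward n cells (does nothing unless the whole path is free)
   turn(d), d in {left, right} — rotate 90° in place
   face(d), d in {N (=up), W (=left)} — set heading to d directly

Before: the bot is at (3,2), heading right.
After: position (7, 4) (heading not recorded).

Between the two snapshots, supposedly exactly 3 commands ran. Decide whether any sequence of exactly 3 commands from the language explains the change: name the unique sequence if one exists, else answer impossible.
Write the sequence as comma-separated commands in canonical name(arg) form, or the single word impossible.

move(4), turn(right), back(2)

key: order matters: swapping move(4) and back(2) lands elsewhere
initial: at (3,2), heading right
step 1 (move(4)): at (7,2), heading right
step 2 (turn(right)): at (7,2), heading down
step 3 (back(2)): at (7,4), heading down
no other 3-command option fits: unique.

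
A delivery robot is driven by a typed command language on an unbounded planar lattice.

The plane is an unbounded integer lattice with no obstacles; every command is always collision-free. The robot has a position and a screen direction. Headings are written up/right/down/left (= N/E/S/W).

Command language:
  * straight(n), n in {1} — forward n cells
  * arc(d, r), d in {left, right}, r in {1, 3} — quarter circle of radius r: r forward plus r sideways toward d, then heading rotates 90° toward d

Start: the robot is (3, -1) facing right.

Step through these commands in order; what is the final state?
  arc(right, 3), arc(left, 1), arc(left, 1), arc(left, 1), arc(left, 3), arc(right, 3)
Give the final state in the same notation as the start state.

initial: (3, -1) facing right
step 1 (arc(right, 3)): (6, -4) facing down
step 2 (arc(left, 1)): (7, -5) facing right
step 3 (arc(left, 1)): (8, -4) facing up
step 4 (arc(left, 1)): (7, -3) facing left
step 5 (arc(left, 3)): (4, -6) facing down
step 6 (arc(right, 3)): (1, -9) facing left

(1, -9) facing left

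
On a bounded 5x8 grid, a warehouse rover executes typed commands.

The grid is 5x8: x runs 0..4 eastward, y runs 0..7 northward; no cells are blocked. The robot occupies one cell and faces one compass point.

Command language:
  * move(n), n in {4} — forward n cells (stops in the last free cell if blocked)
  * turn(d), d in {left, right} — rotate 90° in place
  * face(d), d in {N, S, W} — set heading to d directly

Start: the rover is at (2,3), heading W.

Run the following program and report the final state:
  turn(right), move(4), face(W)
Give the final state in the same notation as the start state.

start: at (2,3), heading W
step 1 (turn(right)): at (2,3), heading N
step 2 (move(4)): at (2,7), heading N
step 3 (face(W)): at (2,7), heading W

at (2,7), heading W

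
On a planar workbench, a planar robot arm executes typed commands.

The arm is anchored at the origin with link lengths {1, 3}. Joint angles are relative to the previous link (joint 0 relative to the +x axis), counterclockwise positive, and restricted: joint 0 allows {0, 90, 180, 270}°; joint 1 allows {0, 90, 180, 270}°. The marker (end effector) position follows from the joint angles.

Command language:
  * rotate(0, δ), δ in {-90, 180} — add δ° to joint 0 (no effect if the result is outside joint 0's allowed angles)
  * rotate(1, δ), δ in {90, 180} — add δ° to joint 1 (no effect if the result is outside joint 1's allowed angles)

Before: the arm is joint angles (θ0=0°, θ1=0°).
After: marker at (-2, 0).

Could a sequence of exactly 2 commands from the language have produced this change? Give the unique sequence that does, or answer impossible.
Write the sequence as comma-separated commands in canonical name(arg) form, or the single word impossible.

initial: joint angles (θ0=0°, θ1=0°)
1. rotate(1, 90) → joint angles (θ0=0°, θ1=90°)
2. rotate(1, 90) → joint angles (θ0=0°, θ1=180°)
uniquely the one of 16 2-step routes that fits.

rotate(1, 90), rotate(1, 90)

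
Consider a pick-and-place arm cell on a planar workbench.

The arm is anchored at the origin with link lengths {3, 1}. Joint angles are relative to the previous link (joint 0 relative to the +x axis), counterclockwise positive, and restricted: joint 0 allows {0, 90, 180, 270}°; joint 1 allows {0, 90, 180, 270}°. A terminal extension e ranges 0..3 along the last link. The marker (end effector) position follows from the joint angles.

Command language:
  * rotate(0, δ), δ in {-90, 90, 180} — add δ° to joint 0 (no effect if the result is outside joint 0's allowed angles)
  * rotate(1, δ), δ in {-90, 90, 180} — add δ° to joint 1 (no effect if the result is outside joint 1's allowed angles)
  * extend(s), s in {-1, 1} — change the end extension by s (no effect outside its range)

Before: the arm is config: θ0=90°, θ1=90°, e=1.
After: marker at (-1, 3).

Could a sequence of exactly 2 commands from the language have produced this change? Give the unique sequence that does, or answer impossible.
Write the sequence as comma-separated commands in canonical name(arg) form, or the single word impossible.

initial: config: θ0=90°, θ1=90°, e=1
step 1 (extend(-1)): config: θ0=90°, θ1=90°, e=0
step 2 (extend(-1)): config: θ0=90°, θ1=90°, e=0
all 64 alternatives checked — unique.

extend(-1), extend(-1)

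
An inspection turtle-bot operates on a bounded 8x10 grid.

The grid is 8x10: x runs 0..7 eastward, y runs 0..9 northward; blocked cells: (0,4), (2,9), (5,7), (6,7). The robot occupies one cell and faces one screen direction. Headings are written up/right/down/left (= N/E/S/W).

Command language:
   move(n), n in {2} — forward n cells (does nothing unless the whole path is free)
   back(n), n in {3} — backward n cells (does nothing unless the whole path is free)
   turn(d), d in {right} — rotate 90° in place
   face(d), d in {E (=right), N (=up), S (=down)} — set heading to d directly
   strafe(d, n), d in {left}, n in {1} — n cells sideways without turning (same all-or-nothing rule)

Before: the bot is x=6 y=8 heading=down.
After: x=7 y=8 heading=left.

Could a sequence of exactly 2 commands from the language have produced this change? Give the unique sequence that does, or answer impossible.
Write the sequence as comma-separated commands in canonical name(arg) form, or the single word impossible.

strafe(left, 1), turn(right)

key: order matters: swapping strafe(left, 1) and turn(right) lands elsewhere
start: x=6 y=8 heading=down
[1] after strafe(left, 1): x=7 y=8 heading=down
[2] after turn(right): x=7 y=8 heading=left
no other 2-command option fits: unique.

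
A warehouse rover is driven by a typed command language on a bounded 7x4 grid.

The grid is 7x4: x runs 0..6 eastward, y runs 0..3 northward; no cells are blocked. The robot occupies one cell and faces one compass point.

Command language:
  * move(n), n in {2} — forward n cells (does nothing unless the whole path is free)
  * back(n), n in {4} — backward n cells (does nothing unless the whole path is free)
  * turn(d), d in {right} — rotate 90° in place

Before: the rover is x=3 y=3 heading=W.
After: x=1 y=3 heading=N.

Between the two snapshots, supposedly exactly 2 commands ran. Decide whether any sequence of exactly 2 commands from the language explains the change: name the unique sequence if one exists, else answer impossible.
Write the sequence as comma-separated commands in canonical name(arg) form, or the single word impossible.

move(2), turn(right)

key: position moved to (1,3) AND the heading swung to N — translation plus rotation needed
t0: x=3 y=3 heading=W
[1] after move(2): x=1 y=3 heading=W
[2] after turn(right): x=1 y=3 heading=N
no other 2-command option fits: unique.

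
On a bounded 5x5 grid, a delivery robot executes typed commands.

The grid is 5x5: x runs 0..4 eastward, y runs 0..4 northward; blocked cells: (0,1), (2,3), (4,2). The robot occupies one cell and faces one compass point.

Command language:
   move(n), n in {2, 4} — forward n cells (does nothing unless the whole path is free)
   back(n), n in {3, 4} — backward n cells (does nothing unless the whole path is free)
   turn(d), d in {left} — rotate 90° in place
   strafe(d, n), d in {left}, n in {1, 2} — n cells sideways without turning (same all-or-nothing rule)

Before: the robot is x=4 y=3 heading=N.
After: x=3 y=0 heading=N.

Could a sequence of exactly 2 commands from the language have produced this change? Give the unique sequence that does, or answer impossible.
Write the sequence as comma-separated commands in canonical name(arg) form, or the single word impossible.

key: still facing N at the end — nothing in the sequence rotates
begin: x=4 y=3 heading=N
[1] after strafe(left, 1): x=3 y=3 heading=N
[2] after back(3): x=3 y=0 heading=N
uniquely the one of 49 2-step routes that fits.

strafe(left, 1), back(3)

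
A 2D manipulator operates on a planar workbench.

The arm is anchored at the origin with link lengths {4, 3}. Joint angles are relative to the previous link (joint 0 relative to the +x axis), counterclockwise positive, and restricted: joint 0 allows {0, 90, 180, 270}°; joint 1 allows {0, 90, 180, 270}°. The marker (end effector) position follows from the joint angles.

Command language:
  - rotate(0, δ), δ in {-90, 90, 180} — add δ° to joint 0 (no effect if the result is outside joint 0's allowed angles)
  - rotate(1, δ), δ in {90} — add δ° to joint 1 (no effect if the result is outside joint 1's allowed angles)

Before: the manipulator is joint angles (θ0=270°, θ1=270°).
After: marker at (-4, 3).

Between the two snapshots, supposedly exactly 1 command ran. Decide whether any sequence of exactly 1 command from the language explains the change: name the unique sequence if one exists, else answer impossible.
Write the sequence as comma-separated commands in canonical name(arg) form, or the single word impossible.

rotate(0, -90)

begin: joint angles (θ0=270°, θ1=270°)
1. rotate(0, -90) → joint angles (θ0=180°, θ1=270°)
all 4 alternatives checked — unique.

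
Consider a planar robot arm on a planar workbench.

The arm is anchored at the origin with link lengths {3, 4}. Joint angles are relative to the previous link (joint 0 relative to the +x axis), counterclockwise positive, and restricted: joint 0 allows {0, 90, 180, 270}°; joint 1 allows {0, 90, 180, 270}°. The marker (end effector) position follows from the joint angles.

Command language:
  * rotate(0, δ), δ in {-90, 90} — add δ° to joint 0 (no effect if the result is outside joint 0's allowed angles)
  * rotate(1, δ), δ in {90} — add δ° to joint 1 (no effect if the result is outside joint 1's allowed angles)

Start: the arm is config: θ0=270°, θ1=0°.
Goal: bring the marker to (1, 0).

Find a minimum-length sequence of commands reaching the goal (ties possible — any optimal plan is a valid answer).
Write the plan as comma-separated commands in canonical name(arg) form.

begin: config: θ0=270°, θ1=0°
t=1 rotate(0, -90) ⇒ config: θ0=180°, θ1=0°
t=2 rotate(1, 90) ⇒ config: θ0=180°, θ1=90°
t=3 rotate(1, 90) ⇒ config: θ0=180°, θ1=180°
minimal: 3 command(s), checked below 3.

rotate(0, -90), rotate(1, 90), rotate(1, 90)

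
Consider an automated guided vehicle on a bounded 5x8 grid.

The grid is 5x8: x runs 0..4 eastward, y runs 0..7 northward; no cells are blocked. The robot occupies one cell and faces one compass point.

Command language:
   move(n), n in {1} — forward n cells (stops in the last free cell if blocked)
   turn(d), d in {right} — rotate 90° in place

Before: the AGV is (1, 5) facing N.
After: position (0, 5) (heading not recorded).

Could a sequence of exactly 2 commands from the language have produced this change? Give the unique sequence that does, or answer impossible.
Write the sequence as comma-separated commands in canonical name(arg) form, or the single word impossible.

no 2-step route produces this change.

impossible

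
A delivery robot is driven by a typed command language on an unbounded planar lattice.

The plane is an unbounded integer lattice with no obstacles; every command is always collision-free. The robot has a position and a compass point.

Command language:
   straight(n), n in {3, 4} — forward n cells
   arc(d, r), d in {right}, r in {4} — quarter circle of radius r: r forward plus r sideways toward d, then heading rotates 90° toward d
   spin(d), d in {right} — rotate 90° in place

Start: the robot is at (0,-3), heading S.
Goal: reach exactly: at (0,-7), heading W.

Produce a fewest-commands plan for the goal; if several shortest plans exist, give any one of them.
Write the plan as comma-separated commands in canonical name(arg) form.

start: at (0,-3), heading S
step 1 (straight(4)): at (0,-7), heading S
step 2 (spin(right)): at (0,-7), heading W
nothing shorter than 2 reaches the goal.

straight(4), spin(right)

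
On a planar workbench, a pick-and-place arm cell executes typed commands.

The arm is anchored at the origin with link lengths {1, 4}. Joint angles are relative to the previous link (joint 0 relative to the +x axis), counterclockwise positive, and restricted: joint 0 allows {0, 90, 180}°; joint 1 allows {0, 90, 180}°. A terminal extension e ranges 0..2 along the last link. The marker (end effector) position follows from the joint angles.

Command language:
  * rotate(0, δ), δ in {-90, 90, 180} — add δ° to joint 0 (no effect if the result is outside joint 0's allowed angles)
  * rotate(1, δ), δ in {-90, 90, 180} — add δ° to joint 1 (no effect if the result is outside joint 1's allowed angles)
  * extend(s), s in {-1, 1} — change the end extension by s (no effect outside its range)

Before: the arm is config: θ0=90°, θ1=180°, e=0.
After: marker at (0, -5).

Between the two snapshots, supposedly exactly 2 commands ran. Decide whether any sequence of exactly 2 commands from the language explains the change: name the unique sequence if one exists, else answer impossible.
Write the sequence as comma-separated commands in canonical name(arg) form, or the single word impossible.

start: config: θ0=90°, θ1=180°, e=0
step 1 (extend(1)): config: θ0=90°, θ1=180°, e=1
step 2 (extend(1)): config: θ0=90°, θ1=180°, e=2
no other 2-command option fits: unique.

extend(1), extend(1)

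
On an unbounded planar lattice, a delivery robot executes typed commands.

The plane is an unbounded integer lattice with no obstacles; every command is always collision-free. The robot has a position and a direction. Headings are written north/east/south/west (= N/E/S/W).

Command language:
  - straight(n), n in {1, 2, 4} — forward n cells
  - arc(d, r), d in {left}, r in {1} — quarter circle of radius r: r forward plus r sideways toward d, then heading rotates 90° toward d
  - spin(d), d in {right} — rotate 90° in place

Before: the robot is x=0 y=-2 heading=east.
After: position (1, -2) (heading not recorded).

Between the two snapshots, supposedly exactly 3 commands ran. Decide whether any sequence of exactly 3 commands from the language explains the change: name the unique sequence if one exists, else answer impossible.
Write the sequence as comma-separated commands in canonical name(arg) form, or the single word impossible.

key: order matters: swapping straight(1) and spin(right) lands elsewhere
start: x=0 y=-2 heading=east
step 1 (straight(1)): x=1 y=-2 heading=east
step 2 (spin(right)): x=1 y=-2 heading=south
step 3 (spin(right)): x=1 y=-2 heading=west
no rival 3-sequence matches.

straight(1), spin(right), spin(right)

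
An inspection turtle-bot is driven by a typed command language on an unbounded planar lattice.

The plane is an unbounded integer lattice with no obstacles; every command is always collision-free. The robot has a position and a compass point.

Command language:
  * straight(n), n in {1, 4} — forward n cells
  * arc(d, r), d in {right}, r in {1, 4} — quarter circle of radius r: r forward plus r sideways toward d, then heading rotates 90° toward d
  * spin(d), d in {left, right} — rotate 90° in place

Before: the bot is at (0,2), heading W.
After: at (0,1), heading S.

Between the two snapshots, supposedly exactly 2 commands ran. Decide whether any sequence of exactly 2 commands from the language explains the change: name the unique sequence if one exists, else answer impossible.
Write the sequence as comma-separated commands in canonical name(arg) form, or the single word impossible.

spin(left), straight(1)

key: position moved to (0,1) AND the heading swung to S — translation plus rotation needed
from: at (0,2), heading W
step 1 (spin(left)): at (0,2), heading S
step 2 (straight(1)): at (0,1), heading S
uniquely the one of 36 2-step routes that fits.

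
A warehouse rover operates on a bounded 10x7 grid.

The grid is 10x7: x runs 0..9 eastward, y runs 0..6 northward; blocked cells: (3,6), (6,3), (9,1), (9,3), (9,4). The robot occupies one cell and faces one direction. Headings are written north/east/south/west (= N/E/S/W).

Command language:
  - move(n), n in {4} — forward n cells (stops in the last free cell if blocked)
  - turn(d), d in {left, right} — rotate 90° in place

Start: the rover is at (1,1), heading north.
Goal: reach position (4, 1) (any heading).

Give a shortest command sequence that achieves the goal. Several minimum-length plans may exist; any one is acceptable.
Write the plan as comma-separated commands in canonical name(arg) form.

turn(left), move(4), turn(left), turn(left), move(4)

from: at (1,1), heading north
step 1 (turn(left)): at (1,1), heading west
step 2 (move(4)): at (0,1), heading west
step 3 (turn(left)): at (0,1), heading south
step 4 (turn(left)): at (0,1), heading east
step 5 (move(4)): at (4,1), heading east
nothing shorter than 5 reaches the goal.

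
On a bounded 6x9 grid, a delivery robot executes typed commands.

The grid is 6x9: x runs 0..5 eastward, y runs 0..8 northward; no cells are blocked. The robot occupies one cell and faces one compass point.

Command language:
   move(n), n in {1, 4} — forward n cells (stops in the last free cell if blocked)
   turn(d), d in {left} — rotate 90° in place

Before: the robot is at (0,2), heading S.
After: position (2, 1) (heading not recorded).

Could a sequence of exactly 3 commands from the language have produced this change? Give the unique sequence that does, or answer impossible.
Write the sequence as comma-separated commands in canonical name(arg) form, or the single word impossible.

impossible

no 3-step route produces this change.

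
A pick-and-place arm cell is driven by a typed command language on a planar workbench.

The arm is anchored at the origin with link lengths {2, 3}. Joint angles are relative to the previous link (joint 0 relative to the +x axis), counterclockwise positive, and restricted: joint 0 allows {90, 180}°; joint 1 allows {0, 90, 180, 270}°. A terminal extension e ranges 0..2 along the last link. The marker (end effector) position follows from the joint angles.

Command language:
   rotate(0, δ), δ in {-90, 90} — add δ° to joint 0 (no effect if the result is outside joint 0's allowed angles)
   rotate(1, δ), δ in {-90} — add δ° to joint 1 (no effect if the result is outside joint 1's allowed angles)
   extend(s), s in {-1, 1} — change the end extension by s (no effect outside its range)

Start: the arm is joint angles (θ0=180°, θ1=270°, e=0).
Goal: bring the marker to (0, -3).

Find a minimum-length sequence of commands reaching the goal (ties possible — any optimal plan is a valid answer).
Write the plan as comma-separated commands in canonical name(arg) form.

rotate(1, -90), rotate(0, -90), extend(1), extend(1)

start: joint angles (θ0=180°, θ1=270°, e=0)
1. rotate(1, -90) → joint angles (θ0=180°, θ1=180°, e=0)
2. rotate(0, -90) → joint angles (θ0=90°, θ1=180°, e=0)
3. extend(1) → joint angles (θ0=90°, θ1=180°, e=1)
4. extend(1) → joint angles (θ0=90°, θ1=180°, e=2)
shorter routes all fall short; 4 is best.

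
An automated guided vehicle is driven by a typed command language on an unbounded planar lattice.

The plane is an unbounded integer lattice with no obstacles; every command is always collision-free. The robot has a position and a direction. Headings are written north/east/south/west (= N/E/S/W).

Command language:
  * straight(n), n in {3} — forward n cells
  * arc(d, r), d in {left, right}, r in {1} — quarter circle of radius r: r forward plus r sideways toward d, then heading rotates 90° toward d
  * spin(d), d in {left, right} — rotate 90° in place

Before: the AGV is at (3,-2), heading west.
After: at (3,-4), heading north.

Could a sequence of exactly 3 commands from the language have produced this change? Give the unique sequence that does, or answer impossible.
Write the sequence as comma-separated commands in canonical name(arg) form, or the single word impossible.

arc(left, 1), arc(left, 1), spin(left)

key: order matters: swapping arc(left, 1) and spin(left) lands elsewhere
start: at (3,-2), heading west
[1] after arc(left, 1): at (2,-3), heading south
[2] after arc(left, 1): at (3,-4), heading east
[3] after spin(left): at (3,-4), heading north
no other 3-command option fits: unique.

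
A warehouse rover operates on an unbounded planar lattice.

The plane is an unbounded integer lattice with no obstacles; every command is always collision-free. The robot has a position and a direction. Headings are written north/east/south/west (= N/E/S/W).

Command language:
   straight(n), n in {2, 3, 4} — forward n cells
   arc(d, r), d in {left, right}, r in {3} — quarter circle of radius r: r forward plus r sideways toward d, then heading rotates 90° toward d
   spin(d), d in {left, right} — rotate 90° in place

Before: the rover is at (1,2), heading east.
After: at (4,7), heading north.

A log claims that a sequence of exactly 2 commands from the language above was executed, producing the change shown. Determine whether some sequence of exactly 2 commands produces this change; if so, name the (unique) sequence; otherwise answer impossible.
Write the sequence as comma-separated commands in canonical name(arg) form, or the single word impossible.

arc(left, 3), straight(2)

key: position moved to (4,7) AND the heading swung to N — translation plus rotation needed
from: at (1,2), heading east
step 1 (arc(left, 3)): at (4,5), heading north
step 2 (straight(2)): at (4,7), heading north
uniquely the one of 49 2-step routes that fits.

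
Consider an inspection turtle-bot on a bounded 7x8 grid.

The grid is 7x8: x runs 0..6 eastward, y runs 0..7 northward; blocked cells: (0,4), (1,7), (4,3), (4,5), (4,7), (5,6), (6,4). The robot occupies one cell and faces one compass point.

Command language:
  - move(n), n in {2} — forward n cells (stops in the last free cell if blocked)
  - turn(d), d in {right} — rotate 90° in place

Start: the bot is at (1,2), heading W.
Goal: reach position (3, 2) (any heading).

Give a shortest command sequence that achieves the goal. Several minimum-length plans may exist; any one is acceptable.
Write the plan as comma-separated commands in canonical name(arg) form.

turn(right), turn(right), move(2)

initial: at (1,2), heading W
t=1 turn(right) ⇒ at (1,2), heading N
t=2 turn(right) ⇒ at (1,2), heading E
t=3 move(2) ⇒ at (3,2), heading E
no 2-step plan works, so 3 is optimal.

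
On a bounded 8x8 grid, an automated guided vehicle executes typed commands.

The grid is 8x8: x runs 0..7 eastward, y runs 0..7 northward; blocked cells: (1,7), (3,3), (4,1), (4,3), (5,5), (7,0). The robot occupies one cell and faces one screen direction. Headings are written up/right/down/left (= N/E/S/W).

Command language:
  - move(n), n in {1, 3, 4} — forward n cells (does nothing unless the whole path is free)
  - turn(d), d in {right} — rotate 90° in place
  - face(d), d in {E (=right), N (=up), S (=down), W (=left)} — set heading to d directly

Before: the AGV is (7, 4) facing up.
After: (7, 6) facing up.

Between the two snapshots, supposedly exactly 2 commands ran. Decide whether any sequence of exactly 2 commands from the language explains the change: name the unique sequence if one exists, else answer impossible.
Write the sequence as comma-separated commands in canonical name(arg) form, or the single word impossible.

key: heading stays N — no command in the sequence turns
start: (7, 4) facing up
t=1 move(1) ⇒ (7, 5) facing up
t=2 move(1) ⇒ (7, 6) facing up
no rival 2-sequence matches.

move(1), move(1)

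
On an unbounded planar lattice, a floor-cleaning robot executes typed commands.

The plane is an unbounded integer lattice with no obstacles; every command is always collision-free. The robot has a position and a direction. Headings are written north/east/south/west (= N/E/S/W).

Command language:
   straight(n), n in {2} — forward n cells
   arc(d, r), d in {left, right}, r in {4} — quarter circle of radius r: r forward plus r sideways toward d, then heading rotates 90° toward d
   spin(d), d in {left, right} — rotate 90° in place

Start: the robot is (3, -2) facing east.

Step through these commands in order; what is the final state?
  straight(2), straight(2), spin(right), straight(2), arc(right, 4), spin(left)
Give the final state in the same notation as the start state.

(3, -8) facing south

from: (3, -2) facing east
step 1 (straight(2)): (5, -2) facing east
step 2 (straight(2)): (7, -2) facing east
step 3 (spin(right)): (7, -2) facing south
step 4 (straight(2)): (7, -4) facing south
step 5 (arc(right, 4)): (3, -8) facing west
step 6 (spin(left)): (3, -8) facing south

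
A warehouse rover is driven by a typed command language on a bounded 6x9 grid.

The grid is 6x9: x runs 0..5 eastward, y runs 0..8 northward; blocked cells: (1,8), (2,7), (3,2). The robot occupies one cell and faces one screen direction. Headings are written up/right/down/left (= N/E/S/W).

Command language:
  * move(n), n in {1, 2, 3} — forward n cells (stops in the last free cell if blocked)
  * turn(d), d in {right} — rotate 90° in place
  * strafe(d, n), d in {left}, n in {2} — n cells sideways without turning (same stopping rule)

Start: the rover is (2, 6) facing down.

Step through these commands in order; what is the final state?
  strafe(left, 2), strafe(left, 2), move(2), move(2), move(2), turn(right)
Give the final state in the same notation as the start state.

(5, 0) facing left

from: (2, 6) facing down
[1] after strafe(left, 2): (4, 6) facing down
[2] after strafe(left, 2): (5, 6) facing down
[3] after move(2): (5, 4) facing down
[4] after move(2): (5, 2) facing down
[5] after move(2): (5, 0) facing down
[6] after turn(right): (5, 0) facing left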